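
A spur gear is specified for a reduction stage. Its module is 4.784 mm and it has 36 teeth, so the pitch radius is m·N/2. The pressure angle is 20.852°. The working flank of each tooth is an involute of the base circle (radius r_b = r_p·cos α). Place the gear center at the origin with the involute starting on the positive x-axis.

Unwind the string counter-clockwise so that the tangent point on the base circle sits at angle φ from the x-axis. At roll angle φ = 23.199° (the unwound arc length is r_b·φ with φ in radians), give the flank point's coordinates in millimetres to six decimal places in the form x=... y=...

x=86.800426 y=1.751565

pitch radius r_p = m·N/2 = 4.784·36/2 = 86.112000
base radius r_b = r_p·cos α = 86.112000·cos 20.852° = 80.471923
roll angle φ = 23.199° = 0.40489893 rad
x = r_b·(cos φ + φ·sin φ) = 80.471923·(0.91914221 + 0.40489893·0.39392587) = 86.800426
y = r_b·(sin φ − φ·cos φ) = 80.471923·(0.39392587 − 0.40489893·0.91914221) = 1.751565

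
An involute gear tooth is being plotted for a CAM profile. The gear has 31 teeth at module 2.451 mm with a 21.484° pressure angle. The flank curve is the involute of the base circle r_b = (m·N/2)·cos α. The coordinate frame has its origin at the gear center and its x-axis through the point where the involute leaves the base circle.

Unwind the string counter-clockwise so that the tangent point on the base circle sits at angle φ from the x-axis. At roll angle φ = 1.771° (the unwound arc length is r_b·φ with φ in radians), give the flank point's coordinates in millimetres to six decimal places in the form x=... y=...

x=35.367799 y=0.000348

pitch radius r_p = m·N/2 = 2.451·31/2 = 37.990500
base radius r_b = r_p·cos α = 37.990500·cos 21.484° = 35.350915
roll angle φ = 1.771° = 0.03090978 rad
x = r_b·(cos φ + φ·sin φ) = 35.350915·(0.99952233 + 0.03090978·0.03090486) = 35.367799
y = r_b·(sin φ − φ·cos φ) = 35.350915·(0.03090486 − 0.03090978·0.99952233) = 0.000348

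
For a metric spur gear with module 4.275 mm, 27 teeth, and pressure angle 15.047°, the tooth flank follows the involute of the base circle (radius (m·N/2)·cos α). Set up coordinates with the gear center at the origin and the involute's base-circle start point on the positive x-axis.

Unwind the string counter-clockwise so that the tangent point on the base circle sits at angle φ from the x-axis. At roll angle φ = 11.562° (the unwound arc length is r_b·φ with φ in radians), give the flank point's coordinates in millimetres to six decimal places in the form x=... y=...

pitch radius r_p = m·N/2 = 4.275·27/2 = 57.712500
base radius r_b = r_p·cos α = 57.712500·cos 15.047° = 55.733723
roll angle φ = 11.562° = 0.20179497 rad
x = r_b·(cos φ + φ·sin φ) = 55.733723·(0.97970839 + 0.20179497·0.20042820) = 56.856969
y = r_b·(sin φ − φ·cos φ) = 55.733723·(0.20042820 − 0.20179497·0.97970839) = 0.152040

x=56.856969 y=0.152040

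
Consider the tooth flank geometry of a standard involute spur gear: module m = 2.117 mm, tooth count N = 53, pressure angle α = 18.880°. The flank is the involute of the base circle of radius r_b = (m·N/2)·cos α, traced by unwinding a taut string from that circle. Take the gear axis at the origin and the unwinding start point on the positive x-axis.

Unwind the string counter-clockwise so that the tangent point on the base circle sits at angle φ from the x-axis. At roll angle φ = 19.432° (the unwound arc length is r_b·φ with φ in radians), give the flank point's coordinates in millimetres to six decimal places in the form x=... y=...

pitch radius r_p = m·N/2 = 2.117·53/2 = 56.100500
base radius r_b = r_p·cos α = 56.100500·cos 18.880° = 53.082202
roll angle φ = 19.432° = 0.33915238 rad
x = r_b·(cos φ + φ·sin φ) = 53.082202·(0.94303700 + 0.33915238·0.33268787) = 56.047845
y = r_b·(sin φ − φ·cos φ) = 53.082202·(0.33268787 − 0.33915238·0.94303700) = 0.682352

x=56.047845 y=0.682352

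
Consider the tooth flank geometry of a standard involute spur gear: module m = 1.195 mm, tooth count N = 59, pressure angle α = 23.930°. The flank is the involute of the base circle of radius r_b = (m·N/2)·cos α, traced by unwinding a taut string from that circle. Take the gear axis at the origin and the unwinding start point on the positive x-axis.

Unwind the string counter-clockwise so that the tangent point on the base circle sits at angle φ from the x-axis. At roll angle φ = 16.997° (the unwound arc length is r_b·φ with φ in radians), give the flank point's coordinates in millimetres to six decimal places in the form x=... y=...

x=33.609047 y=0.277944

pitch radius r_p = m·N/2 = 1.195·59/2 = 35.252500
base radius r_b = r_p·cos α = 35.252500·cos 23.930° = 32.222255
roll angle φ = 16.997° = 0.29665361 rad
x = r_b·(cos φ + φ·sin φ) = 32.222255·(0.95632006 + 0.29665361·0.29232163) = 33.609047
y = r_b·(sin φ − φ·cos φ) = 32.222255·(0.29232163 − 0.29665361·0.95632006) = 0.277944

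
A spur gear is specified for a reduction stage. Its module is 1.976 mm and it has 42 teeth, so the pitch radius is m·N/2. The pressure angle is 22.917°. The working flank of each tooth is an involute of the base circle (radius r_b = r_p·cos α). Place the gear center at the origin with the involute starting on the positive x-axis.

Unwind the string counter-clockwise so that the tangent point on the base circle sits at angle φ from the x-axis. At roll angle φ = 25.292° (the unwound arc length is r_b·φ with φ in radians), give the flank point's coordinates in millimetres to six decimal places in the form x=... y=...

pitch radius r_p = m·N/2 = 1.976·42/2 = 41.496000
base radius r_b = r_p·cos α = 41.496000·cos 22.917° = 38.220717
roll angle φ = 25.292° = 0.44142867 rad
x = r_b·(cos φ + φ·sin φ) = 38.220717·(0.90414221 + 0.44142867·0.42723163) = 41.765096
y = r_b·(sin φ − φ·cos φ) = 38.220717·(0.42723163 − 0.44142867·0.90414221) = 1.074664

x=41.765096 y=1.074664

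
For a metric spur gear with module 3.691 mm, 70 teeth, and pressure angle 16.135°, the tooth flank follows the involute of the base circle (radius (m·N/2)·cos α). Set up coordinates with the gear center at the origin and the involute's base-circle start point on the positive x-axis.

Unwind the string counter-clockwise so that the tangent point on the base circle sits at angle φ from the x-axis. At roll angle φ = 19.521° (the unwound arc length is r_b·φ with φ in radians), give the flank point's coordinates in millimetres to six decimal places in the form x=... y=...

pitch radius r_p = m·N/2 = 3.691·70/2 = 129.185000
base radius r_b = r_p·cos α = 129.185000·cos 16.135° = 124.096348
roll angle φ = 19.521° = 0.34070572 rad
x = r_b·(cos φ + φ·sin φ) = 124.096348·(0.94251908 + 0.34070572·0.33415233) = 131.091248
y = r_b·(sin φ − φ·cos φ) = 124.096348·(0.33415233 − 0.34070572·0.94251908) = 1.617061

x=131.091248 y=1.617061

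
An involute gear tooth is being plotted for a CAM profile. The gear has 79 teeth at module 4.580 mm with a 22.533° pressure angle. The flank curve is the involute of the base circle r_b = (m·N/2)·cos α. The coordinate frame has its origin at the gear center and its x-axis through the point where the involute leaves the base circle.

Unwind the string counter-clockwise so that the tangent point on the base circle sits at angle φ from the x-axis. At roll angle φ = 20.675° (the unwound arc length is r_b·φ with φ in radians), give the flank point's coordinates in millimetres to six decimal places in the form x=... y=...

x=177.626583 y=2.583189

pitch radius r_p = m·N/2 = 4.580·79/2 = 180.910000
base radius r_b = r_p·cos α = 180.910000·cos 22.533° = 167.099144
roll angle φ = 20.675° = 0.36084682 rad
x = r_b·(cos φ + φ·sin φ) = 167.099144·(0.93559817 + 0.36084682·0.35306665) = 177.626583
y = r_b·(sin φ − φ·cos φ) = 167.099144·(0.35306665 − 0.36084682·0.93559817) = 2.583189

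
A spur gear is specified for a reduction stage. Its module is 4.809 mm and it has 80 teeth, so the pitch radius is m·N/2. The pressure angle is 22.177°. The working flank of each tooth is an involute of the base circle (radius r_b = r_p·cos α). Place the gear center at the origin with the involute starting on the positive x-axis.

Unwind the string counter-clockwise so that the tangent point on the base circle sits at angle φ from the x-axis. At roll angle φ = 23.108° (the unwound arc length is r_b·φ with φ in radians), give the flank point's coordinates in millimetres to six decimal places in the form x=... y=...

pitch radius r_p = m·N/2 = 4.809·80/2 = 192.360000
base radius r_b = r_p·cos α = 192.360000·cos 22.177° = 178.129628
roll angle φ = 23.108° = 0.40331068 rad
x = r_b·(cos φ + φ·sin φ) = 178.129628·(0.91976671 + 0.40331068·0.39246554) = 192.033047
y = r_b·(sin φ − φ·cos φ) = 178.129628·(0.39246554 − 0.40331068·0.91976671) = 3.832246

x=192.033047 y=3.832246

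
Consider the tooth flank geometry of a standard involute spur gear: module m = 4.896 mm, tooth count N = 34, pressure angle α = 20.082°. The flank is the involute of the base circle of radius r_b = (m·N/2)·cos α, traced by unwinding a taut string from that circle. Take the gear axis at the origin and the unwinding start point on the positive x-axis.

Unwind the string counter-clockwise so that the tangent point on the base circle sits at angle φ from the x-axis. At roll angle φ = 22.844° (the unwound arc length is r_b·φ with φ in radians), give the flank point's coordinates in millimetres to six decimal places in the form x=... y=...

x=84.140171 y=1.625389

pitch radius r_p = m·N/2 = 4.896·34/2 = 83.232000
base radius r_b = r_p·cos α = 83.232000·cos 20.082° = 78.171675
roll angle φ = 22.844° = 0.39870301 rad
x = r_b·(cos φ + φ·sin φ) = 78.171675·(0.92156529 + 0.39870301·0.38822341) = 84.140171
y = r_b·(sin φ − φ·cos φ) = 78.171675·(0.38822341 − 0.39870301·0.92156529) = 1.625389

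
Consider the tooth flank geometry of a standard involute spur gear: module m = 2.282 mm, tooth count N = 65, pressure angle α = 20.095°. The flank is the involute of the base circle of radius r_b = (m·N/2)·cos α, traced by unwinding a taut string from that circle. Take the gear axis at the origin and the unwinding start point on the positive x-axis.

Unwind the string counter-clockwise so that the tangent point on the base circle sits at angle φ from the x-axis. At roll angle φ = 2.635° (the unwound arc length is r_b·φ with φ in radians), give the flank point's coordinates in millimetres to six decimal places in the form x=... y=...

x=69.723766 y=0.002258

pitch radius r_p = m·N/2 = 2.282·65/2 = 74.165000
base radius r_b = r_p·cos α = 74.165000·cos 20.095° = 69.650149
roll angle φ = 2.635° = 0.04598943 rad
x = r_b·(cos φ + φ·sin φ) = 69.650149·(0.99894267 + 0.04598943·0.04597322) = 69.723766
y = r_b·(sin φ − φ·cos φ) = 69.650149·(0.04597322 − 0.04598943·0.99894267) = 0.002258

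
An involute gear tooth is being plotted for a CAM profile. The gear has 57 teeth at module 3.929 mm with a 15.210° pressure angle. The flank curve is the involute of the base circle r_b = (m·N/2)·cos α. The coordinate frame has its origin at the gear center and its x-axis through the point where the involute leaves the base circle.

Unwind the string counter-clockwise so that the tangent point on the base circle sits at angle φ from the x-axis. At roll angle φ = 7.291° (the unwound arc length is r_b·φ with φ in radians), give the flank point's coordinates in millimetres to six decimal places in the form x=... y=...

x=108.925368 y=0.074099

pitch radius r_p = m·N/2 = 3.929·57/2 = 111.976500
base radius r_b = r_p·cos α = 111.976500·cos 15.210° = 108.054044
roll angle φ = 7.291° = 0.12725196 rad
x = r_b·(cos φ + φ·sin φ) = 108.054044·(0.99191439 + 0.12725196·0.12690880) = 108.925368
y = r_b·(sin φ − φ·cos φ) = 108.054044·(0.12690880 − 0.12725196·0.99191439) = 0.074099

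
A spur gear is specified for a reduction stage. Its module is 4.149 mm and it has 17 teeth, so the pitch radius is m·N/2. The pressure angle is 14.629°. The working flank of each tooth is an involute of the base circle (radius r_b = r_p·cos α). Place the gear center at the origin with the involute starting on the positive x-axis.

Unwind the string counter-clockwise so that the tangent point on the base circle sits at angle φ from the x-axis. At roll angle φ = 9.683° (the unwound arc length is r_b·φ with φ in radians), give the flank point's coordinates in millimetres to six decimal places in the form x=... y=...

x=34.607036 y=0.054746

pitch radius r_p = m·N/2 = 4.149·17/2 = 35.266500
base radius r_b = r_p·cos α = 35.266500·cos 14.629° = 34.123212
roll angle φ = 9.683° = 0.16900023 rad
x = r_b·(cos φ + φ·sin φ) = 34.123212·(0.98575342 + 0.16900023·0.16819691) = 34.607036
y = r_b·(sin φ − φ·cos φ) = 34.123212·(0.16819691 − 0.16900023·0.98575342) = 0.054746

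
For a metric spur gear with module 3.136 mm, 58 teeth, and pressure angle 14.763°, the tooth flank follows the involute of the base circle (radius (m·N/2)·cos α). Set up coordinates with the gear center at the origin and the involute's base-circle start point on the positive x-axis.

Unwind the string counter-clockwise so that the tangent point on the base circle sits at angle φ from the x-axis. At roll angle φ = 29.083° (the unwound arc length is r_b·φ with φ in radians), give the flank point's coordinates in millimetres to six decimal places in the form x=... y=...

x=98.551580 y=3.735876

pitch radius r_p = m·N/2 = 3.136·58/2 = 90.944000
base radius r_b = r_p·cos α = 90.944000·cos 14.763° = 87.941770
roll angle φ = 29.083° = 0.50759411 rad
x = r_b·(cos φ + φ·sin φ) = 87.941770·(0.87391648 + 0.50759411·0.48607611) = 98.551580
y = r_b·(sin φ − φ·cos φ) = 87.941770·(0.48607611 − 0.50759411·0.87391648) = 3.735876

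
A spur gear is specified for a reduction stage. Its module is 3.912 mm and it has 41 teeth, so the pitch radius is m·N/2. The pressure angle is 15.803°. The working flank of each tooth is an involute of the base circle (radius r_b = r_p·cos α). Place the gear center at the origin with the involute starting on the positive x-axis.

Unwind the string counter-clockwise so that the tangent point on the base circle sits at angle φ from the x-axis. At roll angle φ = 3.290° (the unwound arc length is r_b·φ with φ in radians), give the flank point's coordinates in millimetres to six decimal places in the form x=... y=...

pitch radius r_p = m·N/2 = 3.912·41/2 = 80.196000
base radius r_b = r_p·cos α = 80.196000·cos 15.803° = 77.164891
roll angle φ = 3.290° = 0.05742133 rad
x = r_b·(cos φ + φ·sin φ) = 77.164891·(0.99835185 + 0.05742133·0.05738978) = 77.292000
y = r_b·(sin φ − φ·cos φ) = 77.164891·(0.05738978 − 0.05742133·0.99835185) = 0.004868

x=77.292000 y=0.004868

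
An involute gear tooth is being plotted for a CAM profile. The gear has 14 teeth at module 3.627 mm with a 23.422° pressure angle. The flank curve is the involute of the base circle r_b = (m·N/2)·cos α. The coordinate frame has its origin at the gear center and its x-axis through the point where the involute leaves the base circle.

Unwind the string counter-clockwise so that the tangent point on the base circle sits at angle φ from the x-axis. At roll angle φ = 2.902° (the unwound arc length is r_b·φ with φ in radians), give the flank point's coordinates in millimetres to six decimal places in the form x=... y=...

x=23.326862 y=0.001009

pitch radius r_p = m·N/2 = 3.627·14/2 = 25.389000
base radius r_b = r_p·cos α = 25.389000·cos 23.422° = 23.296999
roll angle φ = 2.902° = 0.05064945 rad
x = r_b·(cos φ + φ·sin φ) = 23.296999·(0.99871759 + 0.05064945·0.05062780) = 23.326862
y = r_b·(sin φ − φ·cos φ) = 23.296999·(0.05062780 − 0.05064945·0.99871759) = 0.001009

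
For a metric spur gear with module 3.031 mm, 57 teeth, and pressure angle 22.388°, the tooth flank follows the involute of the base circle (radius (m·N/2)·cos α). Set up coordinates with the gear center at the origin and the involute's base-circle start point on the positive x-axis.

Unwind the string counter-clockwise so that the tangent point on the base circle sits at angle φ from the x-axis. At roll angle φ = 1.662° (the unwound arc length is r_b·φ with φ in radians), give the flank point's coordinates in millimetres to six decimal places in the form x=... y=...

x=79.906011 y=0.000650

pitch radius r_p = m·N/2 = 3.031·57/2 = 86.383500
base radius r_b = r_p·cos α = 86.383500·cos 22.388° = 79.872415
roll angle φ = 1.662° = 0.02900737 rad
x = r_b·(cos φ + φ·sin φ) = 79.872415·(0.99957932 + 0.02900737·0.02900330) = 79.906011
y = r_b·(sin φ − φ·cos φ) = 79.872415·(0.02900330 − 0.02900737·0.99957932) = 0.000650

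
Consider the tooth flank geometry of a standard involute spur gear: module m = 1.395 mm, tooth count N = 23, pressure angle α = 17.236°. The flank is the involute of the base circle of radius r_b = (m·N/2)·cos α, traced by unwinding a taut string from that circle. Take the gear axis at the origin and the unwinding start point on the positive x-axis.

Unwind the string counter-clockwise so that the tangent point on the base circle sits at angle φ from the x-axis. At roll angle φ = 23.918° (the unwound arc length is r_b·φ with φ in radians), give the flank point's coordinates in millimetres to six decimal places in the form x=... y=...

x=16.599501 y=0.365103

pitch radius r_p = m·N/2 = 1.395·23/2 = 16.042500
base radius r_b = r_p·cos α = 16.042500·cos 17.236° = 15.322069
roll angle φ = 23.918° = 0.41744785 rad
x = r_b·(cos φ + φ·sin φ) = 15.322069·(0.91412663 + 0.41744785·0.40542879) = 16.599501
y = r_b·(sin φ − φ·cos φ) = 15.322069·(0.40542879 − 0.41744785·0.91412663) = 0.365103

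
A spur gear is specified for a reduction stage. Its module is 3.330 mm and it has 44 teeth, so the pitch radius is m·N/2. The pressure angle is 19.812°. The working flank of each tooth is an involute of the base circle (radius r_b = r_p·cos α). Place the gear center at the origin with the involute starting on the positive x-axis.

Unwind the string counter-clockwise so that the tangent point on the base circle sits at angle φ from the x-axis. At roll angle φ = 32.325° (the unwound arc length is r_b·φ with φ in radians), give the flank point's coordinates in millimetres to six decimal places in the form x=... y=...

pitch radius r_p = m·N/2 = 3.330·44/2 = 73.260000
base radius r_b = r_p·cos α = 73.260000·cos 19.812° = 68.923726
roll angle φ = 32.325° = 0.56417768 rad
x = r_b·(cos φ + φ·sin φ) = 68.923726·(0.84502860 + 0.56417768·0.53472111) = 79.035272
y = r_b·(sin φ − φ·cos φ) = 68.923726·(0.53472111 − 0.56417768·0.84502860) = 3.995842

x=79.035272 y=3.995842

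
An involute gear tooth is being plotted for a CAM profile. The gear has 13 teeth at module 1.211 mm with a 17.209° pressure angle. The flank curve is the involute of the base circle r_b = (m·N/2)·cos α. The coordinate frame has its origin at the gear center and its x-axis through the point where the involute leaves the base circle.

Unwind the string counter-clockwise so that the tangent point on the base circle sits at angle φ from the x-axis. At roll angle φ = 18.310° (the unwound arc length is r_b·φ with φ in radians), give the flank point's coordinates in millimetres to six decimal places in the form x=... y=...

x=7.893305 y=0.080966

pitch radius r_p = m·N/2 = 1.211·13/2 = 7.871500
base radius r_b = r_p·cos α = 7.871500·cos 17.209° = 7.519108
roll angle φ = 18.310° = 0.31956979 rad
x = r_b·(cos φ + φ·sin φ) = 7.519108·(0.94937066 + 0.31956979·0.31415816) = 7.893305
y = r_b·(sin φ − φ·cos φ) = 7.519108·(0.31415816 − 0.31956979·0.94937066) = 0.080966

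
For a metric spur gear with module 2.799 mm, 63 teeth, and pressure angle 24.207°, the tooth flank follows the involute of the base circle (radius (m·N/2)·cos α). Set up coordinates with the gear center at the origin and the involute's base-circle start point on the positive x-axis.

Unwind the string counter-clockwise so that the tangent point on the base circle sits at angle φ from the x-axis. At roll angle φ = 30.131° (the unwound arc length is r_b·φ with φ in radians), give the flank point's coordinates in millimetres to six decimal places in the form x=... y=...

pitch radius r_p = m·N/2 = 2.799·63/2 = 88.168500
base radius r_b = r_p·cos α = 88.168500·cos 24.207° = 80.415846
roll angle φ = 30.131° = 0.52588516 rad
x = r_b·(cos φ + φ·sin φ) = 80.415846·(0.86487995 + 0.52588516·0.50197876) = 90.778484
y = r_b·(sin φ − φ·cos φ) = 80.415846·(0.50197876 − 0.52588516·0.86487995) = 3.791706

x=90.778484 y=3.791706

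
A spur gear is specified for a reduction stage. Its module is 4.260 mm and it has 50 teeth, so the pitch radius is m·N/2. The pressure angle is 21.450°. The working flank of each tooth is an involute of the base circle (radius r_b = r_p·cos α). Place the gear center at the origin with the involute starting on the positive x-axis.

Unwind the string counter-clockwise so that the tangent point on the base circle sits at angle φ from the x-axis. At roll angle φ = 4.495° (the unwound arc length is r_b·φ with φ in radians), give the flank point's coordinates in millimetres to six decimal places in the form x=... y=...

pitch radius r_p = m·N/2 = 4.260·50/2 = 106.500000
base radius r_b = r_p·cos α = 106.500000·cos 21.450° = 99.123495
roll angle φ = 4.495° = 0.07845255 rad
x = r_b·(cos φ + φ·sin φ) = 99.123495·(0.99692418 + 0.07845255·0.07837210) = 99.428069
y = r_b·(sin φ − φ·cos φ) = 99.123495·(0.07837210 − 0.07845255·0.99692418) = 0.015944

x=99.428069 y=0.015944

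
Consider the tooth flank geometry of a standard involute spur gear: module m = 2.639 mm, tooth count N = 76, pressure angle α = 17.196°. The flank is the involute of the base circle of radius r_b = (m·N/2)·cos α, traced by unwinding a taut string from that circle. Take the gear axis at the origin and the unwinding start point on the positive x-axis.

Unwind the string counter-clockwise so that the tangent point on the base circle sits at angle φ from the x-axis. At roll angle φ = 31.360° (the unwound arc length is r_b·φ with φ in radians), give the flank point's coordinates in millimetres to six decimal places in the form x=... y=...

pitch radius r_p = m·N/2 = 2.639·76/2 = 100.282000
base radius r_b = r_p·cos α = 100.282000·cos 17.196° = 95.799295
roll angle φ = 31.360° = 0.54733525 rad
x = r_b·(cos φ + φ·sin φ) = 95.799295·(0.85391432 + 0.54733525·0.52041361) = 109.091930
y = r_b·(sin φ − φ·cos φ) = 95.799295·(0.52041361 − 0.54733525·0.85391432) = 5.080831

x=109.091930 y=5.080831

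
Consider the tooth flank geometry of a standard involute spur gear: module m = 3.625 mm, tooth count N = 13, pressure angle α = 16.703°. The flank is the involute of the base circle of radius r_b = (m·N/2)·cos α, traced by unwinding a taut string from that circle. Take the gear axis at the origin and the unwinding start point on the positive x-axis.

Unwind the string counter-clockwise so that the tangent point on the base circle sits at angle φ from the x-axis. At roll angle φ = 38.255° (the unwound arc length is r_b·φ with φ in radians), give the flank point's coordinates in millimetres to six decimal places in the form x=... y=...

x=27.051824 y=2.140867

pitch radius r_p = m·N/2 = 3.625·13/2 = 23.562500
base radius r_b = r_p·cos α = 23.562500·cos 16.703° = 22.568338
roll angle φ = 38.255° = 0.66767571 rad
x = r_b·(cos φ + φ·sin φ) = 22.568338·(0.78526290 + 0.66767571·0.61916248) = 27.051824
y = r_b·(sin φ − φ·cos φ) = 22.568338·(0.61916248 − 0.66767571·0.78526290) = 2.140867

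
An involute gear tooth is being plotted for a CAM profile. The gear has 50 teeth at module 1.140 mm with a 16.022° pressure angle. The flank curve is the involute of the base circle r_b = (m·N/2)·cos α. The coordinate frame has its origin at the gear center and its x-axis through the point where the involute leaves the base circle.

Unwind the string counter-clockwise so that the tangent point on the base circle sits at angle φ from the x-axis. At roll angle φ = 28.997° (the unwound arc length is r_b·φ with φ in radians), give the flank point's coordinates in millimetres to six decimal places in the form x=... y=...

pitch radius r_p = m·N/2 = 1.140·50/2 = 28.500000
base radius r_b = r_p·cos α = 28.500000·cos 16.022° = 27.392940
roll angle φ = 28.997° = 0.50609312 rad
x = r_b·(cos φ + φ·sin φ) = 27.392940·(0.87464509 + 0.50609312·0.48476382) = 30.679565
y = r_b·(sin φ − φ·cos φ) = 27.392940·(0.48476382 − 0.50609312·0.87464509) = 1.153570

x=30.679565 y=1.153570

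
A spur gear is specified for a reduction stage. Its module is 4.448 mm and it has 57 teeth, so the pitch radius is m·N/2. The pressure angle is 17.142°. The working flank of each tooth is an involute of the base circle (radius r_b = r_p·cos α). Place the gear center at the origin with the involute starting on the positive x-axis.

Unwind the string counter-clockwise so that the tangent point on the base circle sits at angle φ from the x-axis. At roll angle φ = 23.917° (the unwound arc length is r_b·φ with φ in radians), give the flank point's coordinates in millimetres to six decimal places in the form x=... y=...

pitch radius r_p = m·N/2 = 4.448·57/2 = 126.768000
base radius r_b = r_p·cos α = 126.768000·cos 17.142° = 121.136612
roll angle φ = 23.917° = 0.41743040 rad
x = r_b·(cos φ + φ·sin φ) = 121.136612·(0.91413371 + 0.41743040·0.40541283) = 131.235208
y = r_b·(sin φ − φ·cos φ) = 121.136612·(0.40541283 − 0.41743040·0.91413371) = 2.886157

x=131.235208 y=2.886157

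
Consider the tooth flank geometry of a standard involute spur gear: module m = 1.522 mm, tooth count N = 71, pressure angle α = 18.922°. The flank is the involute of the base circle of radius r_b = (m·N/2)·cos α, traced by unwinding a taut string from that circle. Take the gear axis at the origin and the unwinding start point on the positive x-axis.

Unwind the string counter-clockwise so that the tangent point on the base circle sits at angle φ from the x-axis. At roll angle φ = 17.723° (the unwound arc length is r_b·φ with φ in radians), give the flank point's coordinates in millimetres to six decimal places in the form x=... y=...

x=53.498240 y=0.499433

pitch radius r_p = m·N/2 = 1.522·71/2 = 54.031000
base radius r_b = r_p·cos α = 54.031000·cos 18.922° = 51.111214
roll angle φ = 17.723° = 0.30932470 rad
x = r_b·(cos φ + φ·sin φ) = 51.111214·(0.95253936 + 0.30932470·0.30441546) = 53.498240
y = r_b·(sin φ − φ·cos φ) = 51.111214·(0.30441546 − 0.30932470·0.95253936) = 0.499433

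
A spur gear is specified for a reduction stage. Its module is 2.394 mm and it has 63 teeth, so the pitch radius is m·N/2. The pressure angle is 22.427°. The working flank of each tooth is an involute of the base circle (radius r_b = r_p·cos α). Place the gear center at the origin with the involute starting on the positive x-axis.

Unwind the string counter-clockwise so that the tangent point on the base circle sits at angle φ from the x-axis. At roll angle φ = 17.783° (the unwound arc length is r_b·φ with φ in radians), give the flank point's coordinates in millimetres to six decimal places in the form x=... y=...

x=72.984447 y=0.688043

pitch radius r_p = m·N/2 = 2.394·63/2 = 75.411000
base radius r_b = r_p·cos α = 75.411000·cos 22.427° = 69.707391
roll angle φ = 17.783° = 0.31037190 rad
x = r_b·(cos φ + φ·sin φ) = 69.707391·(0.95222005 + 0.31037190·0.30541279) = 72.984447
y = r_b·(sin φ − φ·cos φ) = 69.707391·(0.30541279 − 0.31037190·0.95222005) = 0.688043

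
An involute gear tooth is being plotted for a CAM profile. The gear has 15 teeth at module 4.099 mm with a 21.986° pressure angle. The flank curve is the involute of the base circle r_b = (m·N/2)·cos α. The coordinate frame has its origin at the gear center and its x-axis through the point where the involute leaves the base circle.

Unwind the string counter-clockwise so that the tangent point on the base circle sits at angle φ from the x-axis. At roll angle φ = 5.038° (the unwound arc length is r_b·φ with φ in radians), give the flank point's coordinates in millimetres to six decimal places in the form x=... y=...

pitch radius r_p = m·N/2 = 4.099·15/2 = 30.742500
base radius r_b = r_p·cos α = 30.742500·cos 21.986° = 28.506763
roll angle φ = 5.038° = 0.08792969 rad
x = r_b·(cos φ + φ·sin φ) = 28.506763·(0.99613668 + 0.08792969·0.08781642) = 28.616752
y = r_b·(sin φ − φ·cos φ) = 28.506763·(0.08781642 − 0.08792969·0.99613668) = 0.006455

x=28.616752 y=0.006455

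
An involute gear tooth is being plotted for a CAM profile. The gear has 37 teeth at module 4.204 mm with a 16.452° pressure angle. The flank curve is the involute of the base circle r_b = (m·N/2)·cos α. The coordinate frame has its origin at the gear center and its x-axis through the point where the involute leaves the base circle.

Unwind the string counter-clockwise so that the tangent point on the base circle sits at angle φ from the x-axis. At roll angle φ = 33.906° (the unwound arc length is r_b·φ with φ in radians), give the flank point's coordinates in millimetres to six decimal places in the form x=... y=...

pitch radius r_p = m·N/2 = 4.204·37/2 = 77.774000
base radius r_b = r_p·cos α = 77.774000·cos 16.452° = 74.589725
roll angle φ = 33.906° = 0.59177134 rad
x = r_b·(cos φ + φ·sin φ) = 74.589725·(0.82995387 + 0.59177134·0.55783202) = 86.528771
y = r_b·(sin φ − φ·cos φ) = 74.589725·(0.55783202 − 0.59177134·0.82995387) = 4.974323

x=86.528771 y=4.974323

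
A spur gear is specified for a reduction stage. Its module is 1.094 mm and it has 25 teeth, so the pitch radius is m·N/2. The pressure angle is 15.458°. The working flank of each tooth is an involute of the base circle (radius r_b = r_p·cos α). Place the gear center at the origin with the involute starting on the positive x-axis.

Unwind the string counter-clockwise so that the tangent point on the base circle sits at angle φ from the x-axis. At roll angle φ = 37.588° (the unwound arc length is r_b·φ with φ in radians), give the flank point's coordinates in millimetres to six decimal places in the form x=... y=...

pitch radius r_p = m·N/2 = 1.094·25/2 = 13.675000
base radius r_b = r_p·cos α = 13.675000·cos 15.458° = 13.180322
roll angle φ = 37.588° = 0.65603436 rad
x = r_b·(cos φ + φ·sin φ) = 13.180322·(0.79241741 + 0.65603436·0.60997921) = 15.718651
y = r_b·(sin φ − φ·cos φ) = 13.180322·(0.60997921 − 0.65603436·0.79241741) = 1.187892

x=15.718651 y=1.187892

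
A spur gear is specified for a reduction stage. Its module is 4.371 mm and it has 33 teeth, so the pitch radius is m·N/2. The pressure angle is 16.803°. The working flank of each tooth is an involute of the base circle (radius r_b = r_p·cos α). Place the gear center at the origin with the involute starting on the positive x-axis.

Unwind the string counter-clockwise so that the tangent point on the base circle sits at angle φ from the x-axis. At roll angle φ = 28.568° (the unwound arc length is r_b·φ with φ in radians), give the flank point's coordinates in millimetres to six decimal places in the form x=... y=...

pitch radius r_p = m·N/2 = 4.371·33/2 = 72.121500
base radius r_b = r_p·cos α = 72.121500·cos 16.803° = 69.042227
roll angle φ = 28.568° = 0.49860566 rad
x = r_b·(cos φ + φ·sin φ) = 69.042227·(0.87825019 + 0.49860566·0.47820143) = 77.098359
y = r_b·(sin φ − φ·cos φ) = 69.042227·(0.47820143 − 0.49860566·0.87825019) = 2.782464

x=77.098359 y=2.782464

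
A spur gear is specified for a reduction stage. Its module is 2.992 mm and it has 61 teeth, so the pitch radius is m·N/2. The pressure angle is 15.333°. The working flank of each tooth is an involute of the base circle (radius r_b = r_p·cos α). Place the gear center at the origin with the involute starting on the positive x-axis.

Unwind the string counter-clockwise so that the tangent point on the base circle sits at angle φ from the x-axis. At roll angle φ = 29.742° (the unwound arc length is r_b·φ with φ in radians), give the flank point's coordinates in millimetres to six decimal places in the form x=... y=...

pitch radius r_p = m·N/2 = 2.992·61/2 = 91.256000
base radius r_b = r_p·cos α = 91.256000·cos 15.333° = 88.007768
roll angle φ = 29.742° = 0.51909583 rad
x = r_b·(cos φ + φ·sin φ) = 88.007768·(0.86826809 + 0.51909583·0.49609528) = 99.078184
y = r_b·(sin φ − φ·cos φ) = 88.007768·(0.49609528 − 0.51909583·0.86826809) = 3.993875

x=99.078184 y=3.993875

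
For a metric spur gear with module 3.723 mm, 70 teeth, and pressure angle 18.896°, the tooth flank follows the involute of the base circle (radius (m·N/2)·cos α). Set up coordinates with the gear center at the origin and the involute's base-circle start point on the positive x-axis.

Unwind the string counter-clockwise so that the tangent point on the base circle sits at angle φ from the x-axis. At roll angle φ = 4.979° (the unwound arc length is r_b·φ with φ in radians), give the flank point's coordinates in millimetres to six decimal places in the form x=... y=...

pitch radius r_p = m·N/2 = 3.723·70/2 = 130.305000
base radius r_b = r_p·cos α = 130.305000·cos 18.896° = 123.282599
roll angle φ = 4.979° = 0.08689994 rad
x = r_b·(cos φ + φ·sin φ) = 123.282599·(0.99622658 + 0.08689994·0.08679061) = 123.747211
y = r_b·(sin φ − φ·cos φ) = 123.282599·(0.08679061 − 0.08689994·0.99622658) = 0.026947

x=123.747211 y=0.026947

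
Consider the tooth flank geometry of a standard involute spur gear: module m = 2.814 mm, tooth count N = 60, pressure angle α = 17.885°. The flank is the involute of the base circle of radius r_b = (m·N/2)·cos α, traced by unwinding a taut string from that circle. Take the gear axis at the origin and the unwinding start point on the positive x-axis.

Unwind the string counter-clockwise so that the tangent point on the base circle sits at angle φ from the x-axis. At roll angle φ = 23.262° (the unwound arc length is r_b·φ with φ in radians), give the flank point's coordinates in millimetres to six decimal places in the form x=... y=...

pitch radius r_p = m·N/2 = 2.814·60/2 = 84.420000
base radius r_b = r_p·cos α = 84.420000·cos 17.885° = 80.340390
roll angle φ = 23.262° = 0.40599849 rad
x = r_b·(cos φ + φ·sin φ) = 80.340390·(0.91870852 + 0.40599849·0.39493628) = 86.691462
y = r_b·(sin φ − φ·cos φ) = 80.340390·(0.39493628 − 0.40599849·0.91870852) = 1.762830

x=86.691462 y=1.762830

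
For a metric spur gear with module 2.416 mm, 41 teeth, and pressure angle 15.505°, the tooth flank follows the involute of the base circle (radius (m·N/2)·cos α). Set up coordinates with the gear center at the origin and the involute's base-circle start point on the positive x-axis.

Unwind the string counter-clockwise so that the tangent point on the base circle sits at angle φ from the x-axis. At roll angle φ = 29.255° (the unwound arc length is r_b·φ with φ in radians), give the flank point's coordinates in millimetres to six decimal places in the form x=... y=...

x=53.547110 y=2.062990

pitch radius r_p = m·N/2 = 2.416·41/2 = 49.528000
base radius r_b = r_p·cos α = 49.528000·cos 15.505° = 47.725534
roll angle φ = 29.255° = 0.51059607 rad
x = r_b·(cos φ + φ·sin φ) = 47.725534·(0.87245336 + 0.51059607·0.48869738) = 53.547110
y = r_b·(sin φ − φ·cos φ) = 47.725534·(0.48869738 − 0.51059607·0.87245336) = 2.062990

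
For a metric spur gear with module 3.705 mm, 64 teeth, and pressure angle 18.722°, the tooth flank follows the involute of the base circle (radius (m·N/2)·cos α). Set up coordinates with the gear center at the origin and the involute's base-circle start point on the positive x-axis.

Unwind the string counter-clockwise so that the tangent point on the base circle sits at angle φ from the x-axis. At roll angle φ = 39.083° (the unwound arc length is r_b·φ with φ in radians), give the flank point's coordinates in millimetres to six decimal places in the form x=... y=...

pitch radius r_p = m·N/2 = 3.705·64/2 = 118.560000
base radius r_b = r_p·cos α = 118.560000·cos 18.722° = 112.286647
roll angle φ = 39.083° = 0.68212703 rad
x = r_b·(cos φ + φ·sin φ) = 112.286647·(0.77623350 + 0.68212703·0.63044552) = 135.448848
y = r_b·(sin φ − φ·cos φ) = 112.286647·(0.63044552 − 0.68212703·0.77623350) = 11.335974

x=135.448848 y=11.335974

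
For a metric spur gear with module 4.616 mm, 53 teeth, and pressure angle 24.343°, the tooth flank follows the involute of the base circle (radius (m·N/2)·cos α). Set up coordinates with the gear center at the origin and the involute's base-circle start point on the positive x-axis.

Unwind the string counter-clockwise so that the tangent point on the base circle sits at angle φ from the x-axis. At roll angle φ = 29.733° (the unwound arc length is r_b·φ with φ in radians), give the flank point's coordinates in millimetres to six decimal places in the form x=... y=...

x=125.459822 y=5.053138

pitch radius r_p = m·N/2 = 4.616·53/2 = 122.324000
base radius r_b = r_p·cos α = 122.324000·cos 24.343° = 111.448685
roll angle φ = 29.733° = 0.51893875 rad
x = r_b·(cos φ + φ·sin φ) = 111.448685·(0.86834601 + 0.51893875·0.49595888) = 125.459822
y = r_b·(sin φ − φ·cos φ) = 111.448685·(0.49595888 − 0.51893875·0.86834601) = 5.053138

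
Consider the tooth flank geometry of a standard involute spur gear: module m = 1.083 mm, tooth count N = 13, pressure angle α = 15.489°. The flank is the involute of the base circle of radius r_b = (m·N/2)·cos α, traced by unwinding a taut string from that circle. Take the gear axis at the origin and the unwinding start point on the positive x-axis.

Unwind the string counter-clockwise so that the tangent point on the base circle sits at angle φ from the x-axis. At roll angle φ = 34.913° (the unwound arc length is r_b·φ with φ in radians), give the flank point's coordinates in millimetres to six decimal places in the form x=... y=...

x=7.928751 y=0.492874

pitch radius r_p = m·N/2 = 1.083·13/2 = 7.039500
base radius r_b = r_p·cos α = 7.039500·cos 15.489° = 6.783838
roll angle φ = 34.913° = 0.60934680 rad
x = r_b·(cos φ + φ·sin φ) = 6.783838·(0.82002204 + 0.60934680·0.57233195) = 7.928751
y = r_b·(sin φ − φ·cos φ) = 6.783838·(0.57233195 − 0.60934680·0.82002204) = 0.492874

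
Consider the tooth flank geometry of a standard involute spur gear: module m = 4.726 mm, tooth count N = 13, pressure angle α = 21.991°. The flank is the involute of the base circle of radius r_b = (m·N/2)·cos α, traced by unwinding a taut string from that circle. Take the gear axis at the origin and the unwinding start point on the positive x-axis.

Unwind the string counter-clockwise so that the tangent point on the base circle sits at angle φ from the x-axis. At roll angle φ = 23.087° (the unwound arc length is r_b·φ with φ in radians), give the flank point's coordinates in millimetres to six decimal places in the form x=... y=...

pitch radius r_p = m·N/2 = 4.726·13/2 = 30.719000
base radius r_b = r_p·cos α = 30.719000·cos 21.991° = 28.483968
roll angle φ = 23.087° = 0.40294416 rad
x = r_b·(cos φ + φ·sin φ) = 28.483968·(0.91991049 + 0.40294416·0.39212841) = 30.703335
y = r_b·(sin φ − φ·cos φ) = 28.483968·(0.39212841 − 0.40294416·0.91991049) = 0.611147

x=30.703335 y=0.611147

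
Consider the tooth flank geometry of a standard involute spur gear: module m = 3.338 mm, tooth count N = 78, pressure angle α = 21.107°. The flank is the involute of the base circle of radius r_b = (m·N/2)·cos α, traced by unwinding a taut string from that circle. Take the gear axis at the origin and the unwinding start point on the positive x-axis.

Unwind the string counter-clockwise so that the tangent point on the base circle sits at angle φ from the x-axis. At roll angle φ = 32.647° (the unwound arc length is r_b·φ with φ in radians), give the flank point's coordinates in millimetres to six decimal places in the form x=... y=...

x=139.591655 y=7.248780

pitch radius r_p = m·N/2 = 3.338·78/2 = 130.182000
base radius r_b = r_p·cos α = 130.182000·cos 21.107° = 121.448031
roll angle φ = 32.647° = 0.56979764 rad
x = r_b·(cos φ + φ·sin φ) = 121.448031·(0.84201016 + 0.56979764·0.53946167) = 139.591655
y = r_b·(sin φ − φ·cos φ) = 121.448031·(0.53946167 − 0.56979764·0.84201016) = 7.248780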